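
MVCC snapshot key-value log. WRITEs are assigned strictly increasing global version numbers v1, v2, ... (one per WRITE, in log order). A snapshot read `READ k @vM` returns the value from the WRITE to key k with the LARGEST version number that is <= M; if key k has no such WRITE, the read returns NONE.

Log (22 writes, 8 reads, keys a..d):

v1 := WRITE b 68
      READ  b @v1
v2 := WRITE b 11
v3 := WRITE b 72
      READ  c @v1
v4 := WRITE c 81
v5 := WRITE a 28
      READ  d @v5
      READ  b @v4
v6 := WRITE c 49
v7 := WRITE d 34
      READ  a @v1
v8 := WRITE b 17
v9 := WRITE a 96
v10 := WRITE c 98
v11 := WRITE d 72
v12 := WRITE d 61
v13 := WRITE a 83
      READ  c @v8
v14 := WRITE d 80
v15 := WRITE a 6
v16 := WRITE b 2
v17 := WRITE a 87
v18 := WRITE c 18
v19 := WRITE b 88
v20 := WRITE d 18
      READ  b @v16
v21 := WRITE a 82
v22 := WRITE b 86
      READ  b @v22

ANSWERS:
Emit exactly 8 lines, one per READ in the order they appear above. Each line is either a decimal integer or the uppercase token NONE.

Answer: 68
NONE
NONE
72
NONE
49
2
86

Derivation:
v1: WRITE b=68  (b history now [(1, 68)])
READ b @v1: history=[(1, 68)] -> pick v1 -> 68
v2: WRITE b=11  (b history now [(1, 68), (2, 11)])
v3: WRITE b=72  (b history now [(1, 68), (2, 11), (3, 72)])
READ c @v1: history=[] -> no version <= 1 -> NONE
v4: WRITE c=81  (c history now [(4, 81)])
v5: WRITE a=28  (a history now [(5, 28)])
READ d @v5: history=[] -> no version <= 5 -> NONE
READ b @v4: history=[(1, 68), (2, 11), (3, 72)] -> pick v3 -> 72
v6: WRITE c=49  (c history now [(4, 81), (6, 49)])
v7: WRITE d=34  (d history now [(7, 34)])
READ a @v1: history=[(5, 28)] -> no version <= 1 -> NONE
v8: WRITE b=17  (b history now [(1, 68), (2, 11), (3, 72), (8, 17)])
v9: WRITE a=96  (a history now [(5, 28), (9, 96)])
v10: WRITE c=98  (c history now [(4, 81), (6, 49), (10, 98)])
v11: WRITE d=72  (d history now [(7, 34), (11, 72)])
v12: WRITE d=61  (d history now [(7, 34), (11, 72), (12, 61)])
v13: WRITE a=83  (a history now [(5, 28), (9, 96), (13, 83)])
READ c @v8: history=[(4, 81), (6, 49), (10, 98)] -> pick v6 -> 49
v14: WRITE d=80  (d history now [(7, 34), (11, 72), (12, 61), (14, 80)])
v15: WRITE a=6  (a history now [(5, 28), (9, 96), (13, 83), (15, 6)])
v16: WRITE b=2  (b history now [(1, 68), (2, 11), (3, 72), (8, 17), (16, 2)])
v17: WRITE a=87  (a history now [(5, 28), (9, 96), (13, 83), (15, 6), (17, 87)])
v18: WRITE c=18  (c history now [(4, 81), (6, 49), (10, 98), (18, 18)])
v19: WRITE b=88  (b history now [(1, 68), (2, 11), (3, 72), (8, 17), (16, 2), (19, 88)])
v20: WRITE d=18  (d history now [(7, 34), (11, 72), (12, 61), (14, 80), (20, 18)])
READ b @v16: history=[(1, 68), (2, 11), (3, 72), (8, 17), (16, 2), (19, 88)] -> pick v16 -> 2
v21: WRITE a=82  (a history now [(5, 28), (9, 96), (13, 83), (15, 6), (17, 87), (21, 82)])
v22: WRITE b=86  (b history now [(1, 68), (2, 11), (3, 72), (8, 17), (16, 2), (19, 88), (22, 86)])
READ b @v22: history=[(1, 68), (2, 11), (3, 72), (8, 17), (16, 2), (19, 88), (22, 86)] -> pick v22 -> 86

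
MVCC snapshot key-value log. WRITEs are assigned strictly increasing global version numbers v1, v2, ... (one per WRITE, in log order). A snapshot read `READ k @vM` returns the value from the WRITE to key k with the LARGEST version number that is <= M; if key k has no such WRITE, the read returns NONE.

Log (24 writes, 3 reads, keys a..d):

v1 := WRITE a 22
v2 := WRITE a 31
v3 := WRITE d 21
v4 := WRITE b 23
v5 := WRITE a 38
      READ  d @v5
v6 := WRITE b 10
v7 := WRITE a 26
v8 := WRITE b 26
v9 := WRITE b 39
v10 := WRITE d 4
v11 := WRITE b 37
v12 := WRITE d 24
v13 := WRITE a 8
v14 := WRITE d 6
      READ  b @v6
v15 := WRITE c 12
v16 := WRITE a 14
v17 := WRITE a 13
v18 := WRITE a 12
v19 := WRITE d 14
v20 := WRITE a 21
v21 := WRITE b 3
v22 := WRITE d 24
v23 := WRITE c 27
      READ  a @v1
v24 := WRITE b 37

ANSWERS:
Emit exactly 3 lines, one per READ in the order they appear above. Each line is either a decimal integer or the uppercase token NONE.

v1: WRITE a=22  (a history now [(1, 22)])
v2: WRITE a=31  (a history now [(1, 22), (2, 31)])
v3: WRITE d=21  (d history now [(3, 21)])
v4: WRITE b=23  (b history now [(4, 23)])
v5: WRITE a=38  (a history now [(1, 22), (2, 31), (5, 38)])
READ d @v5: history=[(3, 21)] -> pick v3 -> 21
v6: WRITE b=10  (b history now [(4, 23), (6, 10)])
v7: WRITE a=26  (a history now [(1, 22), (2, 31), (5, 38), (7, 26)])
v8: WRITE b=26  (b history now [(4, 23), (6, 10), (8, 26)])
v9: WRITE b=39  (b history now [(4, 23), (6, 10), (8, 26), (9, 39)])
v10: WRITE d=4  (d history now [(3, 21), (10, 4)])
v11: WRITE b=37  (b history now [(4, 23), (6, 10), (8, 26), (9, 39), (11, 37)])
v12: WRITE d=24  (d history now [(3, 21), (10, 4), (12, 24)])
v13: WRITE a=8  (a history now [(1, 22), (2, 31), (5, 38), (7, 26), (13, 8)])
v14: WRITE d=6  (d history now [(3, 21), (10, 4), (12, 24), (14, 6)])
READ b @v6: history=[(4, 23), (6, 10), (8, 26), (9, 39), (11, 37)] -> pick v6 -> 10
v15: WRITE c=12  (c history now [(15, 12)])
v16: WRITE a=14  (a history now [(1, 22), (2, 31), (5, 38), (7, 26), (13, 8), (16, 14)])
v17: WRITE a=13  (a history now [(1, 22), (2, 31), (5, 38), (7, 26), (13, 8), (16, 14), (17, 13)])
v18: WRITE a=12  (a history now [(1, 22), (2, 31), (5, 38), (7, 26), (13, 8), (16, 14), (17, 13), (18, 12)])
v19: WRITE d=14  (d history now [(3, 21), (10, 4), (12, 24), (14, 6), (19, 14)])
v20: WRITE a=21  (a history now [(1, 22), (2, 31), (5, 38), (7, 26), (13, 8), (16, 14), (17, 13), (18, 12), (20, 21)])
v21: WRITE b=3  (b history now [(4, 23), (6, 10), (8, 26), (9, 39), (11, 37), (21, 3)])
v22: WRITE d=24  (d history now [(3, 21), (10, 4), (12, 24), (14, 6), (19, 14), (22, 24)])
v23: WRITE c=27  (c history now [(15, 12), (23, 27)])
READ a @v1: history=[(1, 22), (2, 31), (5, 38), (7, 26), (13, 8), (16, 14), (17, 13), (18, 12), (20, 21)] -> pick v1 -> 22
v24: WRITE b=37  (b history now [(4, 23), (6, 10), (8, 26), (9, 39), (11, 37), (21, 3), (24, 37)])

Answer: 21
10
22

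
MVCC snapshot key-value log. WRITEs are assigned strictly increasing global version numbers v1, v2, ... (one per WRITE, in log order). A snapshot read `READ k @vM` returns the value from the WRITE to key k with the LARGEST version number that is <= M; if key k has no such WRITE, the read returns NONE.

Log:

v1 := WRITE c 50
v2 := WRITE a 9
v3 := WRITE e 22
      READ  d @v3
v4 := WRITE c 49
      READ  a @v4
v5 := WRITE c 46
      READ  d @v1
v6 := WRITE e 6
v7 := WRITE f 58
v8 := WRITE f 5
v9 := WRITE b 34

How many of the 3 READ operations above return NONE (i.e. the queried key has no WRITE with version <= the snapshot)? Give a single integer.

Answer: 2

Derivation:
v1: WRITE c=50  (c history now [(1, 50)])
v2: WRITE a=9  (a history now [(2, 9)])
v3: WRITE e=22  (e history now [(3, 22)])
READ d @v3: history=[] -> no version <= 3 -> NONE
v4: WRITE c=49  (c history now [(1, 50), (4, 49)])
READ a @v4: history=[(2, 9)] -> pick v2 -> 9
v5: WRITE c=46  (c history now [(1, 50), (4, 49), (5, 46)])
READ d @v1: history=[] -> no version <= 1 -> NONE
v6: WRITE e=6  (e history now [(3, 22), (6, 6)])
v7: WRITE f=58  (f history now [(7, 58)])
v8: WRITE f=5  (f history now [(7, 58), (8, 5)])
v9: WRITE b=34  (b history now [(9, 34)])
Read results in order: ['NONE', '9', 'NONE']
NONE count = 2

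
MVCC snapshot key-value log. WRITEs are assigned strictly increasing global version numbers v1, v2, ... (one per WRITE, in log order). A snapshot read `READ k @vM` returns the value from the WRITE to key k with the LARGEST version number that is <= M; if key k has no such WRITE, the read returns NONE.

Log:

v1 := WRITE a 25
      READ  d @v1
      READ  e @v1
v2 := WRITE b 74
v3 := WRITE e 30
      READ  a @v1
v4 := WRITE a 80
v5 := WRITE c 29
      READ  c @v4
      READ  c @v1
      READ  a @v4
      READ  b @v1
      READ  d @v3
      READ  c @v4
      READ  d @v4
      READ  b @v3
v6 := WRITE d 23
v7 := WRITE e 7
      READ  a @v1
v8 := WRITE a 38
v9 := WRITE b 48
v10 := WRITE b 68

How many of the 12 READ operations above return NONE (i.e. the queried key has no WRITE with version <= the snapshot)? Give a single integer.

Answer: 8

Derivation:
v1: WRITE a=25  (a history now [(1, 25)])
READ d @v1: history=[] -> no version <= 1 -> NONE
READ e @v1: history=[] -> no version <= 1 -> NONE
v2: WRITE b=74  (b history now [(2, 74)])
v3: WRITE e=30  (e history now [(3, 30)])
READ a @v1: history=[(1, 25)] -> pick v1 -> 25
v4: WRITE a=80  (a history now [(1, 25), (4, 80)])
v5: WRITE c=29  (c history now [(5, 29)])
READ c @v4: history=[(5, 29)] -> no version <= 4 -> NONE
READ c @v1: history=[(5, 29)] -> no version <= 1 -> NONE
READ a @v4: history=[(1, 25), (4, 80)] -> pick v4 -> 80
READ b @v1: history=[(2, 74)] -> no version <= 1 -> NONE
READ d @v3: history=[] -> no version <= 3 -> NONE
READ c @v4: history=[(5, 29)] -> no version <= 4 -> NONE
READ d @v4: history=[] -> no version <= 4 -> NONE
READ b @v3: history=[(2, 74)] -> pick v2 -> 74
v6: WRITE d=23  (d history now [(6, 23)])
v7: WRITE e=7  (e history now [(3, 30), (7, 7)])
READ a @v1: history=[(1, 25), (4, 80)] -> pick v1 -> 25
v8: WRITE a=38  (a history now [(1, 25), (4, 80), (8, 38)])
v9: WRITE b=48  (b history now [(2, 74), (9, 48)])
v10: WRITE b=68  (b history now [(2, 74), (9, 48), (10, 68)])
Read results in order: ['NONE', 'NONE', '25', 'NONE', 'NONE', '80', 'NONE', 'NONE', 'NONE', 'NONE', '74', '25']
NONE count = 8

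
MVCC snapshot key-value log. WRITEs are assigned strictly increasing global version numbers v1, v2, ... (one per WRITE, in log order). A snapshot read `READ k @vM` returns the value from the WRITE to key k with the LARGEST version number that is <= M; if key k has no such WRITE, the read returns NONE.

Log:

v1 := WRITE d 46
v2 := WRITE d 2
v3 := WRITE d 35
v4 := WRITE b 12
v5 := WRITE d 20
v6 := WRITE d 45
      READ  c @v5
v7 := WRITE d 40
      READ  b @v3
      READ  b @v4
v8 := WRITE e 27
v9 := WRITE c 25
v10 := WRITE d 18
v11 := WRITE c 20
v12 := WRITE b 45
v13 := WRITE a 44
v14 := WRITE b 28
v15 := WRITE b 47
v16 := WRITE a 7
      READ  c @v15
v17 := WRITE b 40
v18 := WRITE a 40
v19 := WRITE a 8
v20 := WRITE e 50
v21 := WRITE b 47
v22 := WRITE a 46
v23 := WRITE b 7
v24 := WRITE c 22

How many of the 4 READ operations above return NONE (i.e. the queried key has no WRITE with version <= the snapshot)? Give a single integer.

v1: WRITE d=46  (d history now [(1, 46)])
v2: WRITE d=2  (d history now [(1, 46), (2, 2)])
v3: WRITE d=35  (d history now [(1, 46), (2, 2), (3, 35)])
v4: WRITE b=12  (b history now [(4, 12)])
v5: WRITE d=20  (d history now [(1, 46), (2, 2), (3, 35), (5, 20)])
v6: WRITE d=45  (d history now [(1, 46), (2, 2), (3, 35), (5, 20), (6, 45)])
READ c @v5: history=[] -> no version <= 5 -> NONE
v7: WRITE d=40  (d history now [(1, 46), (2, 2), (3, 35), (5, 20), (6, 45), (7, 40)])
READ b @v3: history=[(4, 12)] -> no version <= 3 -> NONE
READ b @v4: history=[(4, 12)] -> pick v4 -> 12
v8: WRITE e=27  (e history now [(8, 27)])
v9: WRITE c=25  (c history now [(9, 25)])
v10: WRITE d=18  (d history now [(1, 46), (2, 2), (3, 35), (5, 20), (6, 45), (7, 40), (10, 18)])
v11: WRITE c=20  (c history now [(9, 25), (11, 20)])
v12: WRITE b=45  (b history now [(4, 12), (12, 45)])
v13: WRITE a=44  (a history now [(13, 44)])
v14: WRITE b=28  (b history now [(4, 12), (12, 45), (14, 28)])
v15: WRITE b=47  (b history now [(4, 12), (12, 45), (14, 28), (15, 47)])
v16: WRITE a=7  (a history now [(13, 44), (16, 7)])
READ c @v15: history=[(9, 25), (11, 20)] -> pick v11 -> 20
v17: WRITE b=40  (b history now [(4, 12), (12, 45), (14, 28), (15, 47), (17, 40)])
v18: WRITE a=40  (a history now [(13, 44), (16, 7), (18, 40)])
v19: WRITE a=8  (a history now [(13, 44), (16, 7), (18, 40), (19, 8)])
v20: WRITE e=50  (e history now [(8, 27), (20, 50)])
v21: WRITE b=47  (b history now [(4, 12), (12, 45), (14, 28), (15, 47), (17, 40), (21, 47)])
v22: WRITE a=46  (a history now [(13, 44), (16, 7), (18, 40), (19, 8), (22, 46)])
v23: WRITE b=7  (b history now [(4, 12), (12, 45), (14, 28), (15, 47), (17, 40), (21, 47), (23, 7)])
v24: WRITE c=22  (c history now [(9, 25), (11, 20), (24, 22)])
Read results in order: ['NONE', 'NONE', '12', '20']
NONE count = 2

Answer: 2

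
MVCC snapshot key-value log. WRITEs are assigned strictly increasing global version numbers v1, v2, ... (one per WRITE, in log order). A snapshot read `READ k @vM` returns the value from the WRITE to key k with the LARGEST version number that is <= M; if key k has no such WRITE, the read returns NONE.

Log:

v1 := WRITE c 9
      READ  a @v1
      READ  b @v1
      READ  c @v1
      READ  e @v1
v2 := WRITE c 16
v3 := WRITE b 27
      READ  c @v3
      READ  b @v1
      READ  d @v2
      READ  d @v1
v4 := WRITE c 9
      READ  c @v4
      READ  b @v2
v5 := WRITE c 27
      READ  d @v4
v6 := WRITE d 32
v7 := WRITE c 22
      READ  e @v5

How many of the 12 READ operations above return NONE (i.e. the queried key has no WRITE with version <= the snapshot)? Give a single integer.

v1: WRITE c=9  (c history now [(1, 9)])
READ a @v1: history=[] -> no version <= 1 -> NONE
READ b @v1: history=[] -> no version <= 1 -> NONE
READ c @v1: history=[(1, 9)] -> pick v1 -> 9
READ e @v1: history=[] -> no version <= 1 -> NONE
v2: WRITE c=16  (c history now [(1, 9), (2, 16)])
v3: WRITE b=27  (b history now [(3, 27)])
READ c @v3: history=[(1, 9), (2, 16)] -> pick v2 -> 16
READ b @v1: history=[(3, 27)] -> no version <= 1 -> NONE
READ d @v2: history=[] -> no version <= 2 -> NONE
READ d @v1: history=[] -> no version <= 1 -> NONE
v4: WRITE c=9  (c history now [(1, 9), (2, 16), (4, 9)])
READ c @v4: history=[(1, 9), (2, 16), (4, 9)] -> pick v4 -> 9
READ b @v2: history=[(3, 27)] -> no version <= 2 -> NONE
v5: WRITE c=27  (c history now [(1, 9), (2, 16), (4, 9), (5, 27)])
READ d @v4: history=[] -> no version <= 4 -> NONE
v6: WRITE d=32  (d history now [(6, 32)])
v7: WRITE c=22  (c history now [(1, 9), (2, 16), (4, 9), (5, 27), (7, 22)])
READ e @v5: history=[] -> no version <= 5 -> NONE
Read results in order: ['NONE', 'NONE', '9', 'NONE', '16', 'NONE', 'NONE', 'NONE', '9', 'NONE', 'NONE', 'NONE']
NONE count = 9

Answer: 9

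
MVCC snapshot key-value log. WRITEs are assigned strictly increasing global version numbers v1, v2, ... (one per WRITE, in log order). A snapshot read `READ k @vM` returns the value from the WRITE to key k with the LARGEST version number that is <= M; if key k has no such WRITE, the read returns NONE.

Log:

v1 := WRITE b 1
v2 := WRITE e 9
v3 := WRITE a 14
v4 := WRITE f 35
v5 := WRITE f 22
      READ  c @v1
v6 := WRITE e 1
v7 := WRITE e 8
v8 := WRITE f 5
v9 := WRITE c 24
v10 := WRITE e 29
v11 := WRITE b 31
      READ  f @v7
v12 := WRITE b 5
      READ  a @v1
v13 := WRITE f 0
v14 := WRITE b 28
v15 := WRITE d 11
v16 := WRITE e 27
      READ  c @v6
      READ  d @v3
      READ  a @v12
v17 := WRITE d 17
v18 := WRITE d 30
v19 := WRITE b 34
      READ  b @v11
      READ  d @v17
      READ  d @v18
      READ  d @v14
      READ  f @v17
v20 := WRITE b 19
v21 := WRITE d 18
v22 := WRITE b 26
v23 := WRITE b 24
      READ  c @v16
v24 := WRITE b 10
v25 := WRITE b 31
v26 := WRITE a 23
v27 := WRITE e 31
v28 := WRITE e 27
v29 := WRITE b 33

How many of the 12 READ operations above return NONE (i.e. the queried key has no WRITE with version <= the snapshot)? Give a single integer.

Answer: 5

Derivation:
v1: WRITE b=1  (b history now [(1, 1)])
v2: WRITE e=9  (e history now [(2, 9)])
v3: WRITE a=14  (a history now [(3, 14)])
v4: WRITE f=35  (f history now [(4, 35)])
v5: WRITE f=22  (f history now [(4, 35), (5, 22)])
READ c @v1: history=[] -> no version <= 1 -> NONE
v6: WRITE e=1  (e history now [(2, 9), (6, 1)])
v7: WRITE e=8  (e history now [(2, 9), (6, 1), (7, 8)])
v8: WRITE f=5  (f history now [(4, 35), (5, 22), (8, 5)])
v9: WRITE c=24  (c history now [(9, 24)])
v10: WRITE e=29  (e history now [(2, 9), (6, 1), (7, 8), (10, 29)])
v11: WRITE b=31  (b history now [(1, 1), (11, 31)])
READ f @v7: history=[(4, 35), (5, 22), (8, 5)] -> pick v5 -> 22
v12: WRITE b=5  (b history now [(1, 1), (11, 31), (12, 5)])
READ a @v1: history=[(3, 14)] -> no version <= 1 -> NONE
v13: WRITE f=0  (f history now [(4, 35), (5, 22), (8, 5), (13, 0)])
v14: WRITE b=28  (b history now [(1, 1), (11, 31), (12, 5), (14, 28)])
v15: WRITE d=11  (d history now [(15, 11)])
v16: WRITE e=27  (e history now [(2, 9), (6, 1), (7, 8), (10, 29), (16, 27)])
READ c @v6: history=[(9, 24)] -> no version <= 6 -> NONE
READ d @v3: history=[(15, 11)] -> no version <= 3 -> NONE
READ a @v12: history=[(3, 14)] -> pick v3 -> 14
v17: WRITE d=17  (d history now [(15, 11), (17, 17)])
v18: WRITE d=30  (d history now [(15, 11), (17, 17), (18, 30)])
v19: WRITE b=34  (b history now [(1, 1), (11, 31), (12, 5), (14, 28), (19, 34)])
READ b @v11: history=[(1, 1), (11, 31), (12, 5), (14, 28), (19, 34)] -> pick v11 -> 31
READ d @v17: history=[(15, 11), (17, 17), (18, 30)] -> pick v17 -> 17
READ d @v18: history=[(15, 11), (17, 17), (18, 30)] -> pick v18 -> 30
READ d @v14: history=[(15, 11), (17, 17), (18, 30)] -> no version <= 14 -> NONE
READ f @v17: history=[(4, 35), (5, 22), (8, 5), (13, 0)] -> pick v13 -> 0
v20: WRITE b=19  (b history now [(1, 1), (11, 31), (12, 5), (14, 28), (19, 34), (20, 19)])
v21: WRITE d=18  (d history now [(15, 11), (17, 17), (18, 30), (21, 18)])
v22: WRITE b=26  (b history now [(1, 1), (11, 31), (12, 5), (14, 28), (19, 34), (20, 19), (22, 26)])
v23: WRITE b=24  (b history now [(1, 1), (11, 31), (12, 5), (14, 28), (19, 34), (20, 19), (22, 26), (23, 24)])
READ c @v16: history=[(9, 24)] -> pick v9 -> 24
v24: WRITE b=10  (b history now [(1, 1), (11, 31), (12, 5), (14, 28), (19, 34), (20, 19), (22, 26), (23, 24), (24, 10)])
v25: WRITE b=31  (b history now [(1, 1), (11, 31), (12, 5), (14, 28), (19, 34), (20, 19), (22, 26), (23, 24), (24, 10), (25, 31)])
v26: WRITE a=23  (a history now [(3, 14), (26, 23)])
v27: WRITE e=31  (e history now [(2, 9), (6, 1), (7, 8), (10, 29), (16, 27), (27, 31)])
v28: WRITE e=27  (e history now [(2, 9), (6, 1), (7, 8), (10, 29), (16, 27), (27, 31), (28, 27)])
v29: WRITE b=33  (b history now [(1, 1), (11, 31), (12, 5), (14, 28), (19, 34), (20, 19), (22, 26), (23, 24), (24, 10), (25, 31), (29, 33)])
Read results in order: ['NONE', '22', 'NONE', 'NONE', 'NONE', '14', '31', '17', '30', 'NONE', '0', '24']
NONE count = 5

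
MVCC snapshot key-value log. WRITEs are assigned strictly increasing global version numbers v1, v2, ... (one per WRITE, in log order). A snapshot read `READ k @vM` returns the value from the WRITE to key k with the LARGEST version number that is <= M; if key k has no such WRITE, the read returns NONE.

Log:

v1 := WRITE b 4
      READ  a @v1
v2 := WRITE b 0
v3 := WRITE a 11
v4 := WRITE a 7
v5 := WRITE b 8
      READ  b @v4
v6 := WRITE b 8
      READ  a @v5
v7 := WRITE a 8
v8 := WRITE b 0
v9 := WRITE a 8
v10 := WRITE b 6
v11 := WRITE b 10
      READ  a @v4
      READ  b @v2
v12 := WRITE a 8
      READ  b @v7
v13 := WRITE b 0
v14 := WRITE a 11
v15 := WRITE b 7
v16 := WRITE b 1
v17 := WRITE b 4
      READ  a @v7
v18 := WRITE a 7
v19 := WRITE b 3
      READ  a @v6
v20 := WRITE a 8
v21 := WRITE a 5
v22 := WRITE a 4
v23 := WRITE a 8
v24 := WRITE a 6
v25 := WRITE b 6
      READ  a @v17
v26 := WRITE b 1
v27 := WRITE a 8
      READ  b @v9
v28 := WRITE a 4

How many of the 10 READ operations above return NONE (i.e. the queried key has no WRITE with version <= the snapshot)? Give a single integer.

v1: WRITE b=4  (b history now [(1, 4)])
READ a @v1: history=[] -> no version <= 1 -> NONE
v2: WRITE b=0  (b history now [(1, 4), (2, 0)])
v3: WRITE a=11  (a history now [(3, 11)])
v4: WRITE a=7  (a history now [(3, 11), (4, 7)])
v5: WRITE b=8  (b history now [(1, 4), (2, 0), (5, 8)])
READ b @v4: history=[(1, 4), (2, 0), (5, 8)] -> pick v2 -> 0
v6: WRITE b=8  (b history now [(1, 4), (2, 0), (5, 8), (6, 8)])
READ a @v5: history=[(3, 11), (4, 7)] -> pick v4 -> 7
v7: WRITE a=8  (a history now [(3, 11), (4, 7), (7, 8)])
v8: WRITE b=0  (b history now [(1, 4), (2, 0), (5, 8), (6, 8), (8, 0)])
v9: WRITE a=8  (a history now [(3, 11), (4, 7), (7, 8), (9, 8)])
v10: WRITE b=6  (b history now [(1, 4), (2, 0), (5, 8), (6, 8), (8, 0), (10, 6)])
v11: WRITE b=10  (b history now [(1, 4), (2, 0), (5, 8), (6, 8), (8, 0), (10, 6), (11, 10)])
READ a @v4: history=[(3, 11), (4, 7), (7, 8), (9, 8)] -> pick v4 -> 7
READ b @v2: history=[(1, 4), (2, 0), (5, 8), (6, 8), (8, 0), (10, 6), (11, 10)] -> pick v2 -> 0
v12: WRITE a=8  (a history now [(3, 11), (4, 7), (7, 8), (9, 8), (12, 8)])
READ b @v7: history=[(1, 4), (2, 0), (5, 8), (6, 8), (8, 0), (10, 6), (11, 10)] -> pick v6 -> 8
v13: WRITE b=0  (b history now [(1, 4), (2, 0), (5, 8), (6, 8), (8, 0), (10, 6), (11, 10), (13, 0)])
v14: WRITE a=11  (a history now [(3, 11), (4, 7), (7, 8), (9, 8), (12, 8), (14, 11)])
v15: WRITE b=7  (b history now [(1, 4), (2, 0), (5, 8), (6, 8), (8, 0), (10, 6), (11, 10), (13, 0), (15, 7)])
v16: WRITE b=1  (b history now [(1, 4), (2, 0), (5, 8), (6, 8), (8, 0), (10, 6), (11, 10), (13, 0), (15, 7), (16, 1)])
v17: WRITE b=4  (b history now [(1, 4), (2, 0), (5, 8), (6, 8), (8, 0), (10, 6), (11, 10), (13, 0), (15, 7), (16, 1), (17, 4)])
READ a @v7: history=[(3, 11), (4, 7), (7, 8), (9, 8), (12, 8), (14, 11)] -> pick v7 -> 8
v18: WRITE a=7  (a history now [(3, 11), (4, 7), (7, 8), (9, 8), (12, 8), (14, 11), (18, 7)])
v19: WRITE b=3  (b history now [(1, 4), (2, 0), (5, 8), (6, 8), (8, 0), (10, 6), (11, 10), (13, 0), (15, 7), (16, 1), (17, 4), (19, 3)])
READ a @v6: history=[(3, 11), (4, 7), (7, 8), (9, 8), (12, 8), (14, 11), (18, 7)] -> pick v4 -> 7
v20: WRITE a=8  (a history now [(3, 11), (4, 7), (7, 8), (9, 8), (12, 8), (14, 11), (18, 7), (20, 8)])
v21: WRITE a=5  (a history now [(3, 11), (4, 7), (7, 8), (9, 8), (12, 8), (14, 11), (18, 7), (20, 8), (21, 5)])
v22: WRITE a=4  (a history now [(3, 11), (4, 7), (7, 8), (9, 8), (12, 8), (14, 11), (18, 7), (20, 8), (21, 5), (22, 4)])
v23: WRITE a=8  (a history now [(3, 11), (4, 7), (7, 8), (9, 8), (12, 8), (14, 11), (18, 7), (20, 8), (21, 5), (22, 4), (23, 8)])
v24: WRITE a=6  (a history now [(3, 11), (4, 7), (7, 8), (9, 8), (12, 8), (14, 11), (18, 7), (20, 8), (21, 5), (22, 4), (23, 8), (24, 6)])
v25: WRITE b=6  (b history now [(1, 4), (2, 0), (5, 8), (6, 8), (8, 0), (10, 6), (11, 10), (13, 0), (15, 7), (16, 1), (17, 4), (19, 3), (25, 6)])
READ a @v17: history=[(3, 11), (4, 7), (7, 8), (9, 8), (12, 8), (14, 11), (18, 7), (20, 8), (21, 5), (22, 4), (23, 8), (24, 6)] -> pick v14 -> 11
v26: WRITE b=1  (b history now [(1, 4), (2, 0), (5, 8), (6, 8), (8, 0), (10, 6), (11, 10), (13, 0), (15, 7), (16, 1), (17, 4), (19, 3), (25, 6), (26, 1)])
v27: WRITE a=8  (a history now [(3, 11), (4, 7), (7, 8), (9, 8), (12, 8), (14, 11), (18, 7), (20, 8), (21, 5), (22, 4), (23, 8), (24, 6), (27, 8)])
READ b @v9: history=[(1, 4), (2, 0), (5, 8), (6, 8), (8, 0), (10, 6), (11, 10), (13, 0), (15, 7), (16, 1), (17, 4), (19, 3), (25, 6), (26, 1)] -> pick v8 -> 0
v28: WRITE a=4  (a history now [(3, 11), (4, 7), (7, 8), (9, 8), (12, 8), (14, 11), (18, 7), (20, 8), (21, 5), (22, 4), (23, 8), (24, 6), (27, 8), (28, 4)])
Read results in order: ['NONE', '0', '7', '7', '0', '8', '8', '7', '11', '0']
NONE count = 1

Answer: 1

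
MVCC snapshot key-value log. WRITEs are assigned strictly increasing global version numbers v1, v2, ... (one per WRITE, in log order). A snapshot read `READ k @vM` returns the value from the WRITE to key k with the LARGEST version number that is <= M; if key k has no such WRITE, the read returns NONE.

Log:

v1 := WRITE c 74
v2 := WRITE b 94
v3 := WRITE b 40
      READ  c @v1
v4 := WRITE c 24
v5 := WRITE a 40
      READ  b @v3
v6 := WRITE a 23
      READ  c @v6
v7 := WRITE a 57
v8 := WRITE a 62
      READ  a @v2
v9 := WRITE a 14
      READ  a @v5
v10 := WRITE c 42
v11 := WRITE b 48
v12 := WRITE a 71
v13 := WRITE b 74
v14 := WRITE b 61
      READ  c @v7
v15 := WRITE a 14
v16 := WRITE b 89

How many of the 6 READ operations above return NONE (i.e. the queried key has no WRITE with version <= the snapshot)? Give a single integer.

Answer: 1

Derivation:
v1: WRITE c=74  (c history now [(1, 74)])
v2: WRITE b=94  (b history now [(2, 94)])
v3: WRITE b=40  (b history now [(2, 94), (3, 40)])
READ c @v1: history=[(1, 74)] -> pick v1 -> 74
v4: WRITE c=24  (c history now [(1, 74), (4, 24)])
v5: WRITE a=40  (a history now [(5, 40)])
READ b @v3: history=[(2, 94), (3, 40)] -> pick v3 -> 40
v6: WRITE a=23  (a history now [(5, 40), (6, 23)])
READ c @v6: history=[(1, 74), (4, 24)] -> pick v4 -> 24
v7: WRITE a=57  (a history now [(5, 40), (6, 23), (7, 57)])
v8: WRITE a=62  (a history now [(5, 40), (6, 23), (7, 57), (8, 62)])
READ a @v2: history=[(5, 40), (6, 23), (7, 57), (8, 62)] -> no version <= 2 -> NONE
v9: WRITE a=14  (a history now [(5, 40), (6, 23), (7, 57), (8, 62), (9, 14)])
READ a @v5: history=[(5, 40), (6, 23), (7, 57), (8, 62), (9, 14)] -> pick v5 -> 40
v10: WRITE c=42  (c history now [(1, 74), (4, 24), (10, 42)])
v11: WRITE b=48  (b history now [(2, 94), (3, 40), (11, 48)])
v12: WRITE a=71  (a history now [(5, 40), (6, 23), (7, 57), (8, 62), (9, 14), (12, 71)])
v13: WRITE b=74  (b history now [(2, 94), (3, 40), (11, 48), (13, 74)])
v14: WRITE b=61  (b history now [(2, 94), (3, 40), (11, 48), (13, 74), (14, 61)])
READ c @v7: history=[(1, 74), (4, 24), (10, 42)] -> pick v4 -> 24
v15: WRITE a=14  (a history now [(5, 40), (6, 23), (7, 57), (8, 62), (9, 14), (12, 71), (15, 14)])
v16: WRITE b=89  (b history now [(2, 94), (3, 40), (11, 48), (13, 74), (14, 61), (16, 89)])
Read results in order: ['74', '40', '24', 'NONE', '40', '24']
NONE count = 1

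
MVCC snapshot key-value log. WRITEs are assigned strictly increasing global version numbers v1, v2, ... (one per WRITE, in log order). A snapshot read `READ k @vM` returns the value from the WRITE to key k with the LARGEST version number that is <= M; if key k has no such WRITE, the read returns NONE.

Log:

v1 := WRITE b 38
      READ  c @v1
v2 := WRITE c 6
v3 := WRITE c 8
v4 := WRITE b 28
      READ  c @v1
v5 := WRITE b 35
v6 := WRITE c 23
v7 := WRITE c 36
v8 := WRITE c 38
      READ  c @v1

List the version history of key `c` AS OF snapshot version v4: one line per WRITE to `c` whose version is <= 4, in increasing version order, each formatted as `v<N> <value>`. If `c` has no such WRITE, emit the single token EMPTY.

Answer: v2 6
v3 8

Derivation:
Scan writes for key=c with version <= 4:
  v1 WRITE b 38 -> skip
  v2 WRITE c 6 -> keep
  v3 WRITE c 8 -> keep
  v4 WRITE b 28 -> skip
  v5 WRITE b 35 -> skip
  v6 WRITE c 23 -> drop (> snap)
  v7 WRITE c 36 -> drop (> snap)
  v8 WRITE c 38 -> drop (> snap)
Collected: [(2, 6), (3, 8)]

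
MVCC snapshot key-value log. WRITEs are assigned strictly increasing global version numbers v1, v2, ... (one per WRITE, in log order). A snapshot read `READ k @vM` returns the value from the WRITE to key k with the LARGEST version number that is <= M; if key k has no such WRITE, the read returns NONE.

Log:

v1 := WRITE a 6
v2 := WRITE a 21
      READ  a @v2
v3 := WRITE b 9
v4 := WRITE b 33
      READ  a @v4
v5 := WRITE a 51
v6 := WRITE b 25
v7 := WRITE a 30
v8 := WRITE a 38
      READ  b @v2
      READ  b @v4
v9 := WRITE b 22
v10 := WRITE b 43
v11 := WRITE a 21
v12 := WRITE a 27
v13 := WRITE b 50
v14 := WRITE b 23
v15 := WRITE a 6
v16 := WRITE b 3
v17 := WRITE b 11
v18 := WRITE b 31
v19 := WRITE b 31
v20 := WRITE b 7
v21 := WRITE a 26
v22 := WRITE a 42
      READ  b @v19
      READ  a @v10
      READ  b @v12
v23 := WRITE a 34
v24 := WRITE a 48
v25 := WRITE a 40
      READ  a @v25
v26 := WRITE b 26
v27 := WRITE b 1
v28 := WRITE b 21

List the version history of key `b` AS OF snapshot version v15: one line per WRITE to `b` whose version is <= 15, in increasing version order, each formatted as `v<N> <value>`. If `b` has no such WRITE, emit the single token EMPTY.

Scan writes for key=b with version <= 15:
  v1 WRITE a 6 -> skip
  v2 WRITE a 21 -> skip
  v3 WRITE b 9 -> keep
  v4 WRITE b 33 -> keep
  v5 WRITE a 51 -> skip
  v6 WRITE b 25 -> keep
  v7 WRITE a 30 -> skip
  v8 WRITE a 38 -> skip
  v9 WRITE b 22 -> keep
  v10 WRITE b 43 -> keep
  v11 WRITE a 21 -> skip
  v12 WRITE a 27 -> skip
  v13 WRITE b 50 -> keep
  v14 WRITE b 23 -> keep
  v15 WRITE a 6 -> skip
  v16 WRITE b 3 -> drop (> snap)
  v17 WRITE b 11 -> drop (> snap)
  v18 WRITE b 31 -> drop (> snap)
  v19 WRITE b 31 -> drop (> snap)
  v20 WRITE b 7 -> drop (> snap)
  v21 WRITE a 26 -> skip
  v22 WRITE a 42 -> skip
  v23 WRITE a 34 -> skip
  v24 WRITE a 48 -> skip
  v25 WRITE a 40 -> skip
  v26 WRITE b 26 -> drop (> snap)
  v27 WRITE b 1 -> drop (> snap)
  v28 WRITE b 21 -> drop (> snap)
Collected: [(3, 9), (4, 33), (6, 25), (9, 22), (10, 43), (13, 50), (14, 23)]

Answer: v3 9
v4 33
v6 25
v9 22
v10 43
v13 50
v14 23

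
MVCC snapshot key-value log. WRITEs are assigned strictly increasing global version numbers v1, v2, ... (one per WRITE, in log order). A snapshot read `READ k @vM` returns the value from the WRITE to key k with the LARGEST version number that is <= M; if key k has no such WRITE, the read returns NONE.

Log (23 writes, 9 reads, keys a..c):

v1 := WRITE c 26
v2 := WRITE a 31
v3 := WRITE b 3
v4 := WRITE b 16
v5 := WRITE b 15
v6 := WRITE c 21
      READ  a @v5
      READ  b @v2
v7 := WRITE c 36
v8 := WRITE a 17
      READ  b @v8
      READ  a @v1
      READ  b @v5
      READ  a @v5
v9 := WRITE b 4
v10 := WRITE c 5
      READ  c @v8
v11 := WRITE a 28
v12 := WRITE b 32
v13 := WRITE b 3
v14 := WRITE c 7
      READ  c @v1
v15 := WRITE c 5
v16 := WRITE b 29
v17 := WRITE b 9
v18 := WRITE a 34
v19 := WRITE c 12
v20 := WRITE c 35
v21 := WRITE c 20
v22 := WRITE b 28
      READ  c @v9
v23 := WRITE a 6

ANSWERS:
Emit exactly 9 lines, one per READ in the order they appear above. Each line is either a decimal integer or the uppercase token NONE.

v1: WRITE c=26  (c history now [(1, 26)])
v2: WRITE a=31  (a history now [(2, 31)])
v3: WRITE b=3  (b history now [(3, 3)])
v4: WRITE b=16  (b history now [(3, 3), (4, 16)])
v5: WRITE b=15  (b history now [(3, 3), (4, 16), (5, 15)])
v6: WRITE c=21  (c history now [(1, 26), (6, 21)])
READ a @v5: history=[(2, 31)] -> pick v2 -> 31
READ b @v2: history=[(3, 3), (4, 16), (5, 15)] -> no version <= 2 -> NONE
v7: WRITE c=36  (c history now [(1, 26), (6, 21), (7, 36)])
v8: WRITE a=17  (a history now [(2, 31), (8, 17)])
READ b @v8: history=[(3, 3), (4, 16), (5, 15)] -> pick v5 -> 15
READ a @v1: history=[(2, 31), (8, 17)] -> no version <= 1 -> NONE
READ b @v5: history=[(3, 3), (4, 16), (5, 15)] -> pick v5 -> 15
READ a @v5: history=[(2, 31), (8, 17)] -> pick v2 -> 31
v9: WRITE b=4  (b history now [(3, 3), (4, 16), (5, 15), (9, 4)])
v10: WRITE c=5  (c history now [(1, 26), (6, 21), (7, 36), (10, 5)])
READ c @v8: history=[(1, 26), (6, 21), (7, 36), (10, 5)] -> pick v7 -> 36
v11: WRITE a=28  (a history now [(2, 31), (8, 17), (11, 28)])
v12: WRITE b=32  (b history now [(3, 3), (4, 16), (5, 15), (9, 4), (12, 32)])
v13: WRITE b=3  (b history now [(3, 3), (4, 16), (5, 15), (9, 4), (12, 32), (13, 3)])
v14: WRITE c=7  (c history now [(1, 26), (6, 21), (7, 36), (10, 5), (14, 7)])
READ c @v1: history=[(1, 26), (6, 21), (7, 36), (10, 5), (14, 7)] -> pick v1 -> 26
v15: WRITE c=5  (c history now [(1, 26), (6, 21), (7, 36), (10, 5), (14, 7), (15, 5)])
v16: WRITE b=29  (b history now [(3, 3), (4, 16), (5, 15), (9, 4), (12, 32), (13, 3), (16, 29)])
v17: WRITE b=9  (b history now [(3, 3), (4, 16), (5, 15), (9, 4), (12, 32), (13, 3), (16, 29), (17, 9)])
v18: WRITE a=34  (a history now [(2, 31), (8, 17), (11, 28), (18, 34)])
v19: WRITE c=12  (c history now [(1, 26), (6, 21), (7, 36), (10, 5), (14, 7), (15, 5), (19, 12)])
v20: WRITE c=35  (c history now [(1, 26), (6, 21), (7, 36), (10, 5), (14, 7), (15, 5), (19, 12), (20, 35)])
v21: WRITE c=20  (c history now [(1, 26), (6, 21), (7, 36), (10, 5), (14, 7), (15, 5), (19, 12), (20, 35), (21, 20)])
v22: WRITE b=28  (b history now [(3, 3), (4, 16), (5, 15), (9, 4), (12, 32), (13, 3), (16, 29), (17, 9), (22, 28)])
READ c @v9: history=[(1, 26), (6, 21), (7, 36), (10, 5), (14, 7), (15, 5), (19, 12), (20, 35), (21, 20)] -> pick v7 -> 36
v23: WRITE a=6  (a history now [(2, 31), (8, 17), (11, 28), (18, 34), (23, 6)])

Answer: 31
NONE
15
NONE
15
31
36
26
36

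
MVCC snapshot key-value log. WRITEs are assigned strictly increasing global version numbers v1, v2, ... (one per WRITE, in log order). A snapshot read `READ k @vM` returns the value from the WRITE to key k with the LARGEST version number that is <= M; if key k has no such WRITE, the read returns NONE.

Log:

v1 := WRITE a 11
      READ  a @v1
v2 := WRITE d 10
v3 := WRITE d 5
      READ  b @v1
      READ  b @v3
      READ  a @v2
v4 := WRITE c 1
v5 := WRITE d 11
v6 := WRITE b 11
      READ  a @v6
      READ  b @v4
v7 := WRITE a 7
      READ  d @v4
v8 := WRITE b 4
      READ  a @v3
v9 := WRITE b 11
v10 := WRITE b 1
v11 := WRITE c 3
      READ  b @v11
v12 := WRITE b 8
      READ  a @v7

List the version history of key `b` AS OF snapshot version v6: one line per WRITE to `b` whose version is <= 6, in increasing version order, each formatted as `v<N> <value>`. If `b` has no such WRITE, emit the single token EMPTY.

Scan writes for key=b with version <= 6:
  v1 WRITE a 11 -> skip
  v2 WRITE d 10 -> skip
  v3 WRITE d 5 -> skip
  v4 WRITE c 1 -> skip
  v5 WRITE d 11 -> skip
  v6 WRITE b 11 -> keep
  v7 WRITE a 7 -> skip
  v8 WRITE b 4 -> drop (> snap)
  v9 WRITE b 11 -> drop (> snap)
  v10 WRITE b 1 -> drop (> snap)
  v11 WRITE c 3 -> skip
  v12 WRITE b 8 -> drop (> snap)
Collected: [(6, 11)]

Answer: v6 11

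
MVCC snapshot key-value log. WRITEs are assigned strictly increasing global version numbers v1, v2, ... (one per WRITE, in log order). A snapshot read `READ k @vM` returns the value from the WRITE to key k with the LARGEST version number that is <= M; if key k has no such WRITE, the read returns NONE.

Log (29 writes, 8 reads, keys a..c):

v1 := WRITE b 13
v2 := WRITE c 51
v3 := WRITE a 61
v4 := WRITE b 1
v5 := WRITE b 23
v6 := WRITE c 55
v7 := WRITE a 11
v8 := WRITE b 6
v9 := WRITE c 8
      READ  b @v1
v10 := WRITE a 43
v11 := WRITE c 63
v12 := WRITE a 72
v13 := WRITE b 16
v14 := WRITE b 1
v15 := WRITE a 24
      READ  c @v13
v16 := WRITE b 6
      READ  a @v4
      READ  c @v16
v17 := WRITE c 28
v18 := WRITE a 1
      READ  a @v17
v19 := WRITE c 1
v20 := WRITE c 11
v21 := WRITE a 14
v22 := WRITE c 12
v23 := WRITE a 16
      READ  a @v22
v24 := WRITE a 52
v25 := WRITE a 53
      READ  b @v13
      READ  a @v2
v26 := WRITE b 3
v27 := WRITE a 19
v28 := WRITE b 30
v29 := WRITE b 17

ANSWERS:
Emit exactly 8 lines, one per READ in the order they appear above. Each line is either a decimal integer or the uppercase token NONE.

v1: WRITE b=13  (b history now [(1, 13)])
v2: WRITE c=51  (c history now [(2, 51)])
v3: WRITE a=61  (a history now [(3, 61)])
v4: WRITE b=1  (b history now [(1, 13), (4, 1)])
v5: WRITE b=23  (b history now [(1, 13), (4, 1), (5, 23)])
v6: WRITE c=55  (c history now [(2, 51), (6, 55)])
v7: WRITE a=11  (a history now [(3, 61), (7, 11)])
v8: WRITE b=6  (b history now [(1, 13), (4, 1), (5, 23), (8, 6)])
v9: WRITE c=8  (c history now [(2, 51), (6, 55), (9, 8)])
READ b @v1: history=[(1, 13), (4, 1), (5, 23), (8, 6)] -> pick v1 -> 13
v10: WRITE a=43  (a history now [(3, 61), (7, 11), (10, 43)])
v11: WRITE c=63  (c history now [(2, 51), (6, 55), (9, 8), (11, 63)])
v12: WRITE a=72  (a history now [(3, 61), (7, 11), (10, 43), (12, 72)])
v13: WRITE b=16  (b history now [(1, 13), (4, 1), (5, 23), (8, 6), (13, 16)])
v14: WRITE b=1  (b history now [(1, 13), (4, 1), (5, 23), (8, 6), (13, 16), (14, 1)])
v15: WRITE a=24  (a history now [(3, 61), (7, 11), (10, 43), (12, 72), (15, 24)])
READ c @v13: history=[(2, 51), (6, 55), (9, 8), (11, 63)] -> pick v11 -> 63
v16: WRITE b=6  (b history now [(1, 13), (4, 1), (5, 23), (8, 6), (13, 16), (14, 1), (16, 6)])
READ a @v4: history=[(3, 61), (7, 11), (10, 43), (12, 72), (15, 24)] -> pick v3 -> 61
READ c @v16: history=[(2, 51), (6, 55), (9, 8), (11, 63)] -> pick v11 -> 63
v17: WRITE c=28  (c history now [(2, 51), (6, 55), (9, 8), (11, 63), (17, 28)])
v18: WRITE a=1  (a history now [(3, 61), (7, 11), (10, 43), (12, 72), (15, 24), (18, 1)])
READ a @v17: history=[(3, 61), (7, 11), (10, 43), (12, 72), (15, 24), (18, 1)] -> pick v15 -> 24
v19: WRITE c=1  (c history now [(2, 51), (6, 55), (9, 8), (11, 63), (17, 28), (19, 1)])
v20: WRITE c=11  (c history now [(2, 51), (6, 55), (9, 8), (11, 63), (17, 28), (19, 1), (20, 11)])
v21: WRITE a=14  (a history now [(3, 61), (7, 11), (10, 43), (12, 72), (15, 24), (18, 1), (21, 14)])
v22: WRITE c=12  (c history now [(2, 51), (6, 55), (9, 8), (11, 63), (17, 28), (19, 1), (20, 11), (22, 12)])
v23: WRITE a=16  (a history now [(3, 61), (7, 11), (10, 43), (12, 72), (15, 24), (18, 1), (21, 14), (23, 16)])
READ a @v22: history=[(3, 61), (7, 11), (10, 43), (12, 72), (15, 24), (18, 1), (21, 14), (23, 16)] -> pick v21 -> 14
v24: WRITE a=52  (a history now [(3, 61), (7, 11), (10, 43), (12, 72), (15, 24), (18, 1), (21, 14), (23, 16), (24, 52)])
v25: WRITE a=53  (a history now [(3, 61), (7, 11), (10, 43), (12, 72), (15, 24), (18, 1), (21, 14), (23, 16), (24, 52), (25, 53)])
READ b @v13: history=[(1, 13), (4, 1), (5, 23), (8, 6), (13, 16), (14, 1), (16, 6)] -> pick v13 -> 16
READ a @v2: history=[(3, 61), (7, 11), (10, 43), (12, 72), (15, 24), (18, 1), (21, 14), (23, 16), (24, 52), (25, 53)] -> no version <= 2 -> NONE
v26: WRITE b=3  (b history now [(1, 13), (4, 1), (5, 23), (8, 6), (13, 16), (14, 1), (16, 6), (26, 3)])
v27: WRITE a=19  (a history now [(3, 61), (7, 11), (10, 43), (12, 72), (15, 24), (18, 1), (21, 14), (23, 16), (24, 52), (25, 53), (27, 19)])
v28: WRITE b=30  (b history now [(1, 13), (4, 1), (5, 23), (8, 6), (13, 16), (14, 1), (16, 6), (26, 3), (28, 30)])
v29: WRITE b=17  (b history now [(1, 13), (4, 1), (5, 23), (8, 6), (13, 16), (14, 1), (16, 6), (26, 3), (28, 30), (29, 17)])

Answer: 13
63
61
63
24
14
16
NONE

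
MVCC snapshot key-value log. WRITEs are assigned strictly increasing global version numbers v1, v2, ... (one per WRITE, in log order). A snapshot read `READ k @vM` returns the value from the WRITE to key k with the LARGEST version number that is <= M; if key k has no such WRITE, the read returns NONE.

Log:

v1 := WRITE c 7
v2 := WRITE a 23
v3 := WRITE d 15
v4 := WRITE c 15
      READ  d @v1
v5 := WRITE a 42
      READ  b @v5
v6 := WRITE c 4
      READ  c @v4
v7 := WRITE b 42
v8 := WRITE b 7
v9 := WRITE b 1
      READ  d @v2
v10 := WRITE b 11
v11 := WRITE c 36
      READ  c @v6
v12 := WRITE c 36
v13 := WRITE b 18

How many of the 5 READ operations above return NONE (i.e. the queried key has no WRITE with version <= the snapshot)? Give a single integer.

Answer: 3

Derivation:
v1: WRITE c=7  (c history now [(1, 7)])
v2: WRITE a=23  (a history now [(2, 23)])
v3: WRITE d=15  (d history now [(3, 15)])
v4: WRITE c=15  (c history now [(1, 7), (4, 15)])
READ d @v1: history=[(3, 15)] -> no version <= 1 -> NONE
v5: WRITE a=42  (a history now [(2, 23), (5, 42)])
READ b @v5: history=[] -> no version <= 5 -> NONE
v6: WRITE c=4  (c history now [(1, 7), (4, 15), (6, 4)])
READ c @v4: history=[(1, 7), (4, 15), (6, 4)] -> pick v4 -> 15
v7: WRITE b=42  (b history now [(7, 42)])
v8: WRITE b=7  (b history now [(7, 42), (8, 7)])
v9: WRITE b=1  (b history now [(7, 42), (8, 7), (9, 1)])
READ d @v2: history=[(3, 15)] -> no version <= 2 -> NONE
v10: WRITE b=11  (b history now [(7, 42), (8, 7), (9, 1), (10, 11)])
v11: WRITE c=36  (c history now [(1, 7), (4, 15), (6, 4), (11, 36)])
READ c @v6: history=[(1, 7), (4, 15), (6, 4), (11, 36)] -> pick v6 -> 4
v12: WRITE c=36  (c history now [(1, 7), (4, 15), (6, 4), (11, 36), (12, 36)])
v13: WRITE b=18  (b history now [(7, 42), (8, 7), (9, 1), (10, 11), (13, 18)])
Read results in order: ['NONE', 'NONE', '15', 'NONE', '4']
NONE count = 3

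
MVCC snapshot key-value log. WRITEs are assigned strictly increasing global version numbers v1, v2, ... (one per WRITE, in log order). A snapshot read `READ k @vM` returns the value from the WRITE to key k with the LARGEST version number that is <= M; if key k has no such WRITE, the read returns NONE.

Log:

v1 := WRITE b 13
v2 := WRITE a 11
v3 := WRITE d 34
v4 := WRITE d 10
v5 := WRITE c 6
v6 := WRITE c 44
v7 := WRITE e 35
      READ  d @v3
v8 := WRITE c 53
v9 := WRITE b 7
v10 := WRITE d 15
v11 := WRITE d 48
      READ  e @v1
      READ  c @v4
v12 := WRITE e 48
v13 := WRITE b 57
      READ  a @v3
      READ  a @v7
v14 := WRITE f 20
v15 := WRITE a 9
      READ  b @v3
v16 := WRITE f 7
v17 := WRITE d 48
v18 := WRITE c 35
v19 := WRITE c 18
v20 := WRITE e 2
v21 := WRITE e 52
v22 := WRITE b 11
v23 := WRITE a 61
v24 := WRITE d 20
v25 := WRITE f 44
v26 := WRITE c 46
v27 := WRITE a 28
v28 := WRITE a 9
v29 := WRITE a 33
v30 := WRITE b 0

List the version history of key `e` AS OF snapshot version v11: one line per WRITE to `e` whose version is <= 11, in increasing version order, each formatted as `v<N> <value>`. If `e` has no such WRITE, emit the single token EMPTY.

Scan writes for key=e with version <= 11:
  v1 WRITE b 13 -> skip
  v2 WRITE a 11 -> skip
  v3 WRITE d 34 -> skip
  v4 WRITE d 10 -> skip
  v5 WRITE c 6 -> skip
  v6 WRITE c 44 -> skip
  v7 WRITE e 35 -> keep
  v8 WRITE c 53 -> skip
  v9 WRITE b 7 -> skip
  v10 WRITE d 15 -> skip
  v11 WRITE d 48 -> skip
  v12 WRITE e 48 -> drop (> snap)
  v13 WRITE b 57 -> skip
  v14 WRITE f 20 -> skip
  v15 WRITE a 9 -> skip
  v16 WRITE f 7 -> skip
  v17 WRITE d 48 -> skip
  v18 WRITE c 35 -> skip
  v19 WRITE c 18 -> skip
  v20 WRITE e 2 -> drop (> snap)
  v21 WRITE e 52 -> drop (> snap)
  v22 WRITE b 11 -> skip
  v23 WRITE a 61 -> skip
  v24 WRITE d 20 -> skip
  v25 WRITE f 44 -> skip
  v26 WRITE c 46 -> skip
  v27 WRITE a 28 -> skip
  v28 WRITE a 9 -> skip
  v29 WRITE a 33 -> skip
  v30 WRITE b 0 -> skip
Collected: [(7, 35)]

Answer: v7 35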